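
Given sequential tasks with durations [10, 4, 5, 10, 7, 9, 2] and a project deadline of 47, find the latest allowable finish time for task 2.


LF(activity 2) = deadline - sum of successor durations
Successors: activities 3 through 7 with durations [5, 10, 7, 9, 2]
Sum of successor durations = 33
LF = 47 - 33 = 14

14


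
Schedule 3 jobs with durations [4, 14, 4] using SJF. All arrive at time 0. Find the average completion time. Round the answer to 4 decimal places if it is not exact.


SJF order (ascending): [4, 4, 14]
Completion times:
  Job 1: burst=4, C=4
  Job 2: burst=4, C=8
  Job 3: burst=14, C=22
Average completion = 34/3 = 11.3333

11.3333


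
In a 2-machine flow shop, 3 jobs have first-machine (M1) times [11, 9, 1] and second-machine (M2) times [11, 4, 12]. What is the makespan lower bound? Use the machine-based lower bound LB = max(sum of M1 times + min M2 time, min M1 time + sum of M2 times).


LB1 = sum(M1 times) + min(M2 times) = 21 + 4 = 25
LB2 = min(M1 times) + sum(M2 times) = 1 + 27 = 28
Lower bound = max(LB1, LB2) = max(25, 28) = 28

28


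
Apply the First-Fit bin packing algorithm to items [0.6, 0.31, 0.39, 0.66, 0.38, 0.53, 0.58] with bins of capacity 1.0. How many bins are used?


Place items sequentially using First-Fit:
  Item 0.6 -> new Bin 1
  Item 0.31 -> Bin 1 (now 0.91)
  Item 0.39 -> new Bin 2
  Item 0.66 -> new Bin 3
  Item 0.38 -> Bin 2 (now 0.77)
  Item 0.53 -> new Bin 4
  Item 0.58 -> new Bin 5
Total bins used = 5

5


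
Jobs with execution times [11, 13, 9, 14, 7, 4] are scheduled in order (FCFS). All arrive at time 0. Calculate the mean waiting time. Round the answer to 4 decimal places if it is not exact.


FCFS order (as given): [11, 13, 9, 14, 7, 4]
Waiting times:
  Job 1: wait = 0
  Job 2: wait = 11
  Job 3: wait = 24
  Job 4: wait = 33
  Job 5: wait = 47
  Job 6: wait = 54
Sum of waiting times = 169
Average waiting time = 169/6 = 28.1667

28.1667


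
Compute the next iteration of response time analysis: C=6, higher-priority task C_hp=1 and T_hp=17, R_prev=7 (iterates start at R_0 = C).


R_next = C + ceil(R_prev / T_hp) * C_hp
ceil(7 / 17) = ceil(0.4118) = 1
Interference = 1 * 1 = 1
R_next = 6 + 1 = 7
R_next = R_prev, so the iteration has converged (response time = 7).

7


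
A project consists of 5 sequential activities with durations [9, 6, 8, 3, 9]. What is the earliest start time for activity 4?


Activity 4 starts after activities 1 through 3 complete.
Predecessor durations: [9, 6, 8]
ES = 9 + 6 + 8 = 23

23


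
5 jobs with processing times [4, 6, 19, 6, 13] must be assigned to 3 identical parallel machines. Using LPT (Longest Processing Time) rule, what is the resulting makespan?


Sort jobs in decreasing order (LPT): [19, 13, 6, 6, 4]
Assign each job to the least loaded machine:
  Machine 1: jobs [19], load = 19
  Machine 2: jobs [13], load = 13
  Machine 3: jobs [6, 6, 4], load = 16
Makespan = max load = 19

19


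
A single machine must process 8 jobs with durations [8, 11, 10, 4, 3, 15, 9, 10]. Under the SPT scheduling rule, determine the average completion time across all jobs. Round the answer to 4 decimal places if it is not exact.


Sort jobs by processing time (SPT order): [3, 4, 8, 9, 10, 10, 11, 15]
Compute completion times sequentially:
  Job 1: processing = 3, completes at 3
  Job 2: processing = 4, completes at 7
  Job 3: processing = 8, completes at 15
  Job 4: processing = 9, completes at 24
  Job 5: processing = 10, completes at 34
  Job 6: processing = 10, completes at 44
  Job 7: processing = 11, completes at 55
  Job 8: processing = 15, completes at 70
Sum of completion times = 252
Average completion time = 252/8 = 31.5

31.5


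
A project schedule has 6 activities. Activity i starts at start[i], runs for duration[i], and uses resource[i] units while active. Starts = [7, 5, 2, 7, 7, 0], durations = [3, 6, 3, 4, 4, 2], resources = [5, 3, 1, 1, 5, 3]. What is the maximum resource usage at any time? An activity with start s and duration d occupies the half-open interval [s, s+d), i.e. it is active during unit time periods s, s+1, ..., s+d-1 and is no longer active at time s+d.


Each activity i is active on [start_i, start_i + duration_i).
Compute total resource usage per time slot:
  t=0: active resources = [3], total = 3
  t=1: active resources = [3], total = 3
  t=2: active resources = [1], total = 1
  t=3: active resources = [1], total = 1
  t=4: active resources = [1], total = 1
  t=5: active resources = [3], total = 3
  t=6: active resources = [3], total = 3
  t=7: active resources = [5, 3, 1, 5], total = 14
  t=8: active resources = [5, 3, 1, 5], total = 14
  t=9: active resources = [5, 3, 1, 5], total = 14
  t=10: active resources = [3, 1, 5], total = 9
Peak resource demand = 14

14


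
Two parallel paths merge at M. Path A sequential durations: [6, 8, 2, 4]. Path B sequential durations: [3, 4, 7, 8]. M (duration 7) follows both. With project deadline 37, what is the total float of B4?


Forward pass: ES(B4) = sum of predecessors on chain B = 14
EF = ES + duration = 14 + 8 = 22
Backward pass: LF(M) = deadline = 37; LS(M) = 37 - 7 = 30
LF(B4) = LS(M) - sum(successors on chain B) = 30 - 0 = 30
LS = LF - duration = 30 - 8 = 22
Total float = LS - ES = 22 - 14 = 8

8


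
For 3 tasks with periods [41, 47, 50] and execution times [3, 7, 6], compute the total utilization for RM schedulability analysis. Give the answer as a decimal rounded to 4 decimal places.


Compute individual utilizations (exact fractions):
  Task 1: C/T = 3/41 (approx. 0.0732)
  Task 2: C/T = 7/47 (approx. 0.1489)
  Task 3: C/T = 6/50 = 3/25 (approx. 0.12)
Total utilization U = 3/41 + 7/47 + 3/25 = 16481/48175
Rounded to 4 decimal places: U = 0.3421
RM (Liu & Layland) bound for 3 tasks = 0.779763; compare with U = 16481/48175 (approx. 0.342107)
U <= bound, so schedulable by RM sufficient condition.

0.3421


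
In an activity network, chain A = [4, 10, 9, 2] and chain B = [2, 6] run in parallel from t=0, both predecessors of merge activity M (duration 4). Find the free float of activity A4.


ES(A4) = sum of predecessors on chain A = 23
EF(A4) = ES + duration = 23 + 2 = 25
Successor of A4 is M. ES(M) = max(sum(A), sum(B)) = max(25, 8) = 25
Free float = ES(successor) - EF(current) = 25 - 25 = 0

0


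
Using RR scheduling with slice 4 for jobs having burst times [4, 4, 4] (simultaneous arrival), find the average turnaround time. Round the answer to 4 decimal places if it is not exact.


Time quantum = 4
Execution trace:
  J1 runs 4 units, time = 4
  J2 runs 4 units, time = 8
  J3 runs 4 units, time = 12
Finish times: [4, 8, 12]
Average turnaround = 24/3 = 8.0

8.0


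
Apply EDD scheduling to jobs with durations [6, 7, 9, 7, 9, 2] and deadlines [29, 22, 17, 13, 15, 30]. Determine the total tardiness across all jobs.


Sort by due date (EDD order): [(7, 13), (9, 15), (9, 17), (7, 22), (6, 29), (2, 30)]
Compute completion times and tardiness:
  Job 1: p=7, d=13, C=7, tardiness=max(0,7-13)=0
  Job 2: p=9, d=15, C=16, tardiness=max(0,16-15)=1
  Job 3: p=9, d=17, C=25, tardiness=max(0,25-17)=8
  Job 4: p=7, d=22, C=32, tardiness=max(0,32-22)=10
  Job 5: p=6, d=29, C=38, tardiness=max(0,38-29)=9
  Job 6: p=2, d=30, C=40, tardiness=max(0,40-30)=10
Total tardiness = 38

38


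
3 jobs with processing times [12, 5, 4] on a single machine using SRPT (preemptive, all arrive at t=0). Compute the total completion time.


Since all jobs arrive at t=0, SRPT equals SPT ordering.
SPT order: [4, 5, 12]
Completion times:
  Job 1: p=4, C=4
  Job 2: p=5, C=9
  Job 3: p=12, C=21
Total completion time = 4 + 9 + 21 = 34

34


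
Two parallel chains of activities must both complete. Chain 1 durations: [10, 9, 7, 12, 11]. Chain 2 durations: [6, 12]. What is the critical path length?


Path A total = 10 + 9 + 7 + 12 + 11 = 49
Path B total = 6 + 12 = 18
Critical path = longest path = max(49, 18) = 49

49


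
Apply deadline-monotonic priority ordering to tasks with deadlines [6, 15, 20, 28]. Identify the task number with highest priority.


Sort tasks by relative deadline (ascending):
  Task 1: deadline = 6
  Task 2: deadline = 15
  Task 3: deadline = 20
  Task 4: deadline = 28
Priority order (highest first): [1, 2, 3, 4]
Highest priority task = 1

1


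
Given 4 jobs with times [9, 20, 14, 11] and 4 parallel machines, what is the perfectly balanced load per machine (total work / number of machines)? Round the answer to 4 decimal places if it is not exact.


Total processing time = 9 + 20 + 14 + 11 = 54
Number of machines = 4
Ideal balanced load = 54 / 4 = 13.5

13.5


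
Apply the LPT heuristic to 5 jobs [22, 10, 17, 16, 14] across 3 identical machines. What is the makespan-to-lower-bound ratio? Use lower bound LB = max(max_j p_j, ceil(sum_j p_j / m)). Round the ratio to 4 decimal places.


LPT order: [22, 17, 16, 14, 10]
Machine loads after assignment: [22, 27, 30]
LPT makespan = 30
Lower bound = max(max_job, ceil(total/3)) = max(22, 27) = 27
Ratio = 30 / 27 = 1.1111

1.1111


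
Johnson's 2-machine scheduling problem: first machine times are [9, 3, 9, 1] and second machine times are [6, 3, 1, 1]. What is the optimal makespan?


Apply Johnson's rule:
  Group 1 (a <= b): [(4, 1, 1), (2, 3, 3)]
  Group 2 (a > b): [(1, 9, 6), (3, 9, 1)]
Optimal job order: [4, 2, 1, 3]
Schedule:
  Job 4: M1 done at 1, M2 done at 2
  Job 2: M1 done at 4, M2 done at 7
  Job 1: M1 done at 13, M2 done at 19
  Job 3: M1 done at 22, M2 done at 23
Makespan = 23

23


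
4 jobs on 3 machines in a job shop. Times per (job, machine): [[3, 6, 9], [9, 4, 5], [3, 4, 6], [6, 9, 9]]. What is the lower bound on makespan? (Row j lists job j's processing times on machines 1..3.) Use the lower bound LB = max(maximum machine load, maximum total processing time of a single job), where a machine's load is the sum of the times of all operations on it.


Machine loads:
  Machine 1: 3 + 9 + 3 + 6 = 21
  Machine 2: 6 + 4 + 4 + 9 = 23
  Machine 3: 9 + 5 + 6 + 9 = 29
Max machine load = 29
Job totals:
  Job 1: 18
  Job 2: 18
  Job 3: 13
  Job 4: 24
Max job total = 24
Lower bound = max(29, 24) = 29

29


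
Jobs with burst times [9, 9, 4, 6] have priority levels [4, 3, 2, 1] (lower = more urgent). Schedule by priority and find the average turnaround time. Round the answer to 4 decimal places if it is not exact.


Sort by priority (ascending = highest first):
Order: [(1, 6), (2, 4), (3, 9), (4, 9)]
Completion times:
  Priority 1, burst=6, C=6
  Priority 2, burst=4, C=10
  Priority 3, burst=9, C=19
  Priority 4, burst=9, C=28
Average turnaround = 63/4 = 15.75

15.75


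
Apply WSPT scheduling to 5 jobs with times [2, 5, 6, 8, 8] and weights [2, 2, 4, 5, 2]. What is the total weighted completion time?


Compute p/w ratios and sort ascending (WSPT): [(2, 2), (6, 4), (8, 5), (5, 2), (8, 2)]
Compute weighted completion times:
  Job (p=2,w=2): C=2, w*C=2*2=4
  Job (p=6,w=4): C=8, w*C=4*8=32
  Job (p=8,w=5): C=16, w*C=5*16=80
  Job (p=5,w=2): C=21, w*C=2*21=42
  Job (p=8,w=2): C=29, w*C=2*29=58
Total weighted completion time = 216

216


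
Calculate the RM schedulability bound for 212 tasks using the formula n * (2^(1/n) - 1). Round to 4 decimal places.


Compute 2^(1/212) = 1.0032749130
Subtract 1: 1.0032749130 - 1 = 0.0032749130
Multiply by n: 212 * 0.0032749130 = 0.6942815560
Round to 4 dp: 0.6943

0.6943


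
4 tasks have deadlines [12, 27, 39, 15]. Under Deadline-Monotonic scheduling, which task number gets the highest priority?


Sort tasks by relative deadline (ascending):
  Task 1: deadline = 12
  Task 4: deadline = 15
  Task 2: deadline = 27
  Task 3: deadline = 39
Priority order (highest first): [1, 4, 2, 3]
Highest priority task = 1

1


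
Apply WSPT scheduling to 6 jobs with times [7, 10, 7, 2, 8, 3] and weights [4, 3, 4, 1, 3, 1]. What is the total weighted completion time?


Compute p/w ratios and sort ascending (WSPT): [(7, 4), (7, 4), (2, 1), (8, 3), (3, 1), (10, 3)]
Compute weighted completion times:
  Job (p=7,w=4): C=7, w*C=4*7=28
  Job (p=7,w=4): C=14, w*C=4*14=56
  Job (p=2,w=1): C=16, w*C=1*16=16
  Job (p=8,w=3): C=24, w*C=3*24=72
  Job (p=3,w=1): C=27, w*C=1*27=27
  Job (p=10,w=3): C=37, w*C=3*37=111
Total weighted completion time = 310

310


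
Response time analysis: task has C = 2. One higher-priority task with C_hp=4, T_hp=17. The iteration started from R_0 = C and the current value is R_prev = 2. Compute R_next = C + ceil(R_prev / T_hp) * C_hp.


R_next = C + ceil(R_prev / T_hp) * C_hp
ceil(2 / 17) = ceil(0.1176) = 1
Interference = 1 * 4 = 4
R_next = 2 + 4 = 6

6


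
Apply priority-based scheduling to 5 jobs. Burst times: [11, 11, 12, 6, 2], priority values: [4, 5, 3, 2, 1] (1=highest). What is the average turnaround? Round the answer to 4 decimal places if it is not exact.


Sort by priority (ascending = highest first):
Order: [(1, 2), (2, 6), (3, 12), (4, 11), (5, 11)]
Completion times:
  Priority 1, burst=2, C=2
  Priority 2, burst=6, C=8
  Priority 3, burst=12, C=20
  Priority 4, burst=11, C=31
  Priority 5, burst=11, C=42
Average turnaround = 103/5 = 20.6

20.6


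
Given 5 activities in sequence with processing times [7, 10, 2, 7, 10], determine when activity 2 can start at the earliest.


Activity 2 starts after activities 1 through 1 complete.
Predecessor durations: [7]
ES = 7 = 7

7


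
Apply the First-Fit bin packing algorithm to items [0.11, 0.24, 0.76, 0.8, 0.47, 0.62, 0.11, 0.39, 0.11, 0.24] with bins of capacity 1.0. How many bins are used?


Place items sequentially using First-Fit:
  Item 0.11 -> new Bin 1
  Item 0.24 -> Bin 1 (now 0.35)
  Item 0.76 -> new Bin 2
  Item 0.8 -> new Bin 3
  Item 0.47 -> Bin 1 (now 0.82)
  Item 0.62 -> new Bin 4
  Item 0.11 -> Bin 1 (now 0.93)
  Item 0.39 -> new Bin 5
  Item 0.11 -> Bin 2 (now 0.87)
  Item 0.24 -> Bin 4 (now 0.86)
Total bins used = 5

5


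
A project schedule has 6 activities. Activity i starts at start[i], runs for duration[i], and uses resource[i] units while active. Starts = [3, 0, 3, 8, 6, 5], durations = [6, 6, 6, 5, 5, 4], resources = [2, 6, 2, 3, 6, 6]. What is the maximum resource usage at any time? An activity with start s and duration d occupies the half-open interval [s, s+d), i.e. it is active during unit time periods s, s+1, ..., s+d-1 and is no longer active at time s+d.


Each activity i is active on [start_i, start_i + duration_i).
Compute total resource usage per time slot:
  t=0: active resources = [6], total = 6
  t=1: active resources = [6], total = 6
  t=2: active resources = [6], total = 6
  t=3: active resources = [2, 6, 2], total = 10
  t=4: active resources = [2, 6, 2], total = 10
  t=5: active resources = [2, 6, 2, 6], total = 16
  t=6: active resources = [2, 2, 6, 6], total = 16
  t=7: active resources = [2, 2, 6, 6], total = 16
  t=8: active resources = [2, 2, 3, 6, 6], total = 19
  t=9: active resources = [3, 6], total = 9
  t=10: active resources = [3, 6], total = 9
  t=11: active resources = [3], total = 3
  t=12: active resources = [3], total = 3
Peak resource demand = 19

19


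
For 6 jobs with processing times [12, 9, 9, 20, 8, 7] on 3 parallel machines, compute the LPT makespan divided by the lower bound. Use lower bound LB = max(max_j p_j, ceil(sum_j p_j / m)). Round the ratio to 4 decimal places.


LPT order: [20, 12, 9, 9, 8, 7]
Machine loads after assignment: [20, 20, 25]
LPT makespan = 25
Lower bound = max(max_job, ceil(total/3)) = max(20, 22) = 22
Ratio = 25 / 22 = 1.1364

1.1364


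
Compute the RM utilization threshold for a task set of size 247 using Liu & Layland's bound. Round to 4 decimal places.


Compute 2^(1/247) = 1.0028102051
Subtract 1: 1.0028102051 - 1 = 0.0028102051
Multiply by n: 247 * 0.0028102051 = 0.6941206597
Round to 4 dp: 0.6941

0.6941


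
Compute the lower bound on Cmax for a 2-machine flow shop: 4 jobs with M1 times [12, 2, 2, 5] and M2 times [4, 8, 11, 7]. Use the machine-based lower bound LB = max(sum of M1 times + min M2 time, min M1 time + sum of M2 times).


LB1 = sum(M1 times) + min(M2 times) = 21 + 4 = 25
LB2 = min(M1 times) + sum(M2 times) = 2 + 30 = 32
Lower bound = max(LB1, LB2) = max(25, 32) = 32

32


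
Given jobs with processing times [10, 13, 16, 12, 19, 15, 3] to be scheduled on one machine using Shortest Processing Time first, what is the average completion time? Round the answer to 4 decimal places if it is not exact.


Sort jobs by processing time (SPT order): [3, 10, 12, 13, 15, 16, 19]
Compute completion times sequentially:
  Job 1: processing = 3, completes at 3
  Job 2: processing = 10, completes at 13
  Job 3: processing = 12, completes at 25
  Job 4: processing = 13, completes at 38
  Job 5: processing = 15, completes at 53
  Job 6: processing = 16, completes at 69
  Job 7: processing = 19, completes at 88
Sum of completion times = 289
Average completion time = 289/7 = 41.2857

41.2857


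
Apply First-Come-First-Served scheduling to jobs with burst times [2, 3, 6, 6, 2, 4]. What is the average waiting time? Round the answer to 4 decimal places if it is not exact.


FCFS order (as given): [2, 3, 6, 6, 2, 4]
Waiting times:
  Job 1: wait = 0
  Job 2: wait = 2
  Job 3: wait = 5
  Job 4: wait = 11
  Job 5: wait = 17
  Job 6: wait = 19
Sum of waiting times = 54
Average waiting time = 54/6 = 9.0

9.0


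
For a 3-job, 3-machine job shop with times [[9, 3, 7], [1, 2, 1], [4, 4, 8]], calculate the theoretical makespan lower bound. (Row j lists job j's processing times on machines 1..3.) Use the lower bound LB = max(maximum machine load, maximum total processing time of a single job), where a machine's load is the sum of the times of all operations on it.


Machine loads:
  Machine 1: 9 + 1 + 4 = 14
  Machine 2: 3 + 2 + 4 = 9
  Machine 3: 7 + 1 + 8 = 16
Max machine load = 16
Job totals:
  Job 1: 19
  Job 2: 4
  Job 3: 16
Max job total = 19
Lower bound = max(16, 19) = 19

19


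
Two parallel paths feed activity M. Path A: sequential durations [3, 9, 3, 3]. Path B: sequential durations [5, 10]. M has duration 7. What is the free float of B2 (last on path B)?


ES(B2) = sum of predecessors on chain B = 5
EF(B2) = ES + duration = 5 + 10 = 15
Successor of B2 is M. ES(M) = max(sum(A), sum(B)) = max(18, 15) = 18
Free float = ES(successor) - EF(current) = 18 - 15 = 3

3


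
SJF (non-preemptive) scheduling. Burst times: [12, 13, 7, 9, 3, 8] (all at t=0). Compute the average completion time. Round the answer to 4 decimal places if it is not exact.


SJF order (ascending): [3, 7, 8, 9, 12, 13]
Completion times:
  Job 1: burst=3, C=3
  Job 2: burst=7, C=10
  Job 3: burst=8, C=18
  Job 4: burst=9, C=27
  Job 5: burst=12, C=39
  Job 6: burst=13, C=52
Average completion = 149/6 = 24.8333

24.8333


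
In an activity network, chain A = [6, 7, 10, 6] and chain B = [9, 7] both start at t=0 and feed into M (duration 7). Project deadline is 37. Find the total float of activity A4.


Forward pass: ES(A4) = sum of predecessors on chain A = 23
EF = ES + duration = 23 + 6 = 29
Backward pass: LF(M) = deadline = 37; LS(M) = 37 - 7 = 30
LF(A4) = LS(M) - sum(successors on chain A) = 30 - 0 = 30
LS = LF - duration = 30 - 6 = 24
Total float = LS - ES = 24 - 23 = 1

1


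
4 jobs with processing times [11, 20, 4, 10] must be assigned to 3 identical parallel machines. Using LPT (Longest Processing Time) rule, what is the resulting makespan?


Sort jobs in decreasing order (LPT): [20, 11, 10, 4]
Assign each job to the least loaded machine:
  Machine 1: jobs [20], load = 20
  Machine 2: jobs [11], load = 11
  Machine 3: jobs [10, 4], load = 14
Makespan = max load = 20

20


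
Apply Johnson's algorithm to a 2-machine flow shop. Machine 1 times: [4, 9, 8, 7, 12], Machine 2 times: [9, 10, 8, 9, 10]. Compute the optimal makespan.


Apply Johnson's rule:
  Group 1 (a <= b): [(1, 4, 9), (4, 7, 9), (3, 8, 8), (2, 9, 10)]
  Group 2 (a > b): [(5, 12, 10)]
Optimal job order: [1, 4, 3, 2, 5]
Schedule:
  Job 1: M1 done at 4, M2 done at 13
  Job 4: M1 done at 11, M2 done at 22
  Job 3: M1 done at 19, M2 done at 30
  Job 2: M1 done at 28, M2 done at 40
  Job 5: M1 done at 40, M2 done at 50
Makespan = 50

50


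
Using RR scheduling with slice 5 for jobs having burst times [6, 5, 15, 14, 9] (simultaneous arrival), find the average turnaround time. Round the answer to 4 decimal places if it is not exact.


Time quantum = 5
Execution trace:
  J1 runs 5 units, time = 5
  J2 runs 5 units, time = 10
  J3 runs 5 units, time = 15
  J4 runs 5 units, time = 20
  J5 runs 5 units, time = 25
  J1 runs 1 units, time = 26
  J3 runs 5 units, time = 31
  J4 runs 5 units, time = 36
  J5 runs 4 units, time = 40
  J3 runs 5 units, time = 45
  J4 runs 4 units, time = 49
Finish times: [26, 10, 45, 49, 40]
Average turnaround = 170/5 = 34.0

34.0


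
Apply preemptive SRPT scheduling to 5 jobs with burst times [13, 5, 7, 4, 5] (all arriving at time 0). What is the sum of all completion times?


Since all jobs arrive at t=0, SRPT equals SPT ordering.
SPT order: [4, 5, 5, 7, 13]
Completion times:
  Job 1: p=4, C=4
  Job 2: p=5, C=9
  Job 3: p=5, C=14
  Job 4: p=7, C=21
  Job 5: p=13, C=34
Total completion time = 4 + 9 + 14 + 21 + 34 = 82

82


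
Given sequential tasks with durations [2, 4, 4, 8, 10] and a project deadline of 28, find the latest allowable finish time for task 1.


LF(activity 1) = deadline - sum of successor durations
Successors: activities 2 through 5 with durations [4, 4, 8, 10]
Sum of successor durations = 26
LF = 28 - 26 = 2

2


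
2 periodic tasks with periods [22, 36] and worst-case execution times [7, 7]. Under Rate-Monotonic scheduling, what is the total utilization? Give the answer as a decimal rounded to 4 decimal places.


Compute individual utilizations (exact fractions):
  Task 1: C/T = 7/22 (approx. 0.3182)
  Task 2: C/T = 7/36 (approx. 0.1944)
Total utilization U = 7/22 + 7/36 = 203/396
Rounded to 4 decimal places: U = 0.5126
RM (Liu & Layland) bound for 2 tasks = 0.828427; compare with U = 203/396 (approx. 0.512626)
U <= bound, so schedulable by RM sufficient condition.

0.5126


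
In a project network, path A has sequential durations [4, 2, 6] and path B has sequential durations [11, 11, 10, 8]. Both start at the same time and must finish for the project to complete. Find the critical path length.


Path A total = 4 + 2 + 6 = 12
Path B total = 11 + 11 + 10 + 8 = 40
Critical path = longest path = max(12, 40) = 40

40


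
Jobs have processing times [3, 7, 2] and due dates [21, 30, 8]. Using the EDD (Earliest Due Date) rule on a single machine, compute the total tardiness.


Sort by due date (EDD order): [(2, 8), (3, 21), (7, 30)]
Compute completion times and tardiness:
  Job 1: p=2, d=8, C=2, tardiness=max(0,2-8)=0
  Job 2: p=3, d=21, C=5, tardiness=max(0,5-21)=0
  Job 3: p=7, d=30, C=12, tardiness=max(0,12-30)=0
Total tardiness = 0

0


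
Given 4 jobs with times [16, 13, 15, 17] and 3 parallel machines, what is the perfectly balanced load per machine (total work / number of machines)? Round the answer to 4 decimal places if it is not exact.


Total processing time = 16 + 13 + 15 + 17 = 61
Number of machines = 3
Ideal balanced load = 61 / 3 = 20.3333

20.3333


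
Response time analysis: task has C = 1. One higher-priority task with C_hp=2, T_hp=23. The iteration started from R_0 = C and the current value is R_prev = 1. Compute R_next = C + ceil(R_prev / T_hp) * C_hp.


R_next = C + ceil(R_prev / T_hp) * C_hp
ceil(1 / 23) = ceil(0.0435) = 1
Interference = 1 * 2 = 2
R_next = 1 + 2 = 3

3


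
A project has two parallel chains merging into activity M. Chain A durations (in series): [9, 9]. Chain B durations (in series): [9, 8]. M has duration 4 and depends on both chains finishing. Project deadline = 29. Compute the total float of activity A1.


Forward pass: ES(A1) = sum of predecessors on chain A = 0
EF = ES + duration = 0 + 9 = 9
Backward pass: LF(M) = deadline = 29; LS(M) = 29 - 4 = 25
LF(A1) = LS(M) - sum(successors on chain A) = 25 - 9 = 16
LS = LF - duration = 16 - 9 = 7
Total float = LS - ES = 7 - 0 = 7

7


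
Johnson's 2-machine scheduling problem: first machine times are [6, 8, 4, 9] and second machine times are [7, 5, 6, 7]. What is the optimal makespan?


Apply Johnson's rule:
  Group 1 (a <= b): [(3, 4, 6), (1, 6, 7)]
  Group 2 (a > b): [(4, 9, 7), (2, 8, 5)]
Optimal job order: [3, 1, 4, 2]
Schedule:
  Job 3: M1 done at 4, M2 done at 10
  Job 1: M1 done at 10, M2 done at 17
  Job 4: M1 done at 19, M2 done at 26
  Job 2: M1 done at 27, M2 done at 32
Makespan = 32

32


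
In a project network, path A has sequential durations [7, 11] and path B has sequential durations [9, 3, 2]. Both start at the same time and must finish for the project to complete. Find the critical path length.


Path A total = 7 + 11 = 18
Path B total = 9 + 3 + 2 = 14
Critical path = longest path = max(18, 14) = 18

18


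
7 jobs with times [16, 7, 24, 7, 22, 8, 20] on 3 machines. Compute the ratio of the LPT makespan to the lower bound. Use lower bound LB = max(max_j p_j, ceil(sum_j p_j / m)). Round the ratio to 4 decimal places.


LPT order: [24, 22, 20, 16, 8, 7, 7]
Machine loads after assignment: [31, 37, 36]
LPT makespan = 37
Lower bound = max(max_job, ceil(total/3)) = max(24, 35) = 35
Ratio = 37 / 35 = 1.0571

1.0571


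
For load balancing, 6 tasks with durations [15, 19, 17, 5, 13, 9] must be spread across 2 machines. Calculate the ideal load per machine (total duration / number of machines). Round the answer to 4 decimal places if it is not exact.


Total processing time = 15 + 19 + 17 + 5 + 13 + 9 = 78
Number of machines = 2
Ideal balanced load = 78 / 2 = 39.0

39.0


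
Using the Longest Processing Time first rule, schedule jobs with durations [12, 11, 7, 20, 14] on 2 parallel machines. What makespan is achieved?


Sort jobs in decreasing order (LPT): [20, 14, 12, 11, 7]
Assign each job to the least loaded machine:
  Machine 1: jobs [20, 11], load = 31
  Machine 2: jobs [14, 12, 7], load = 33
Makespan = max load = 33

33


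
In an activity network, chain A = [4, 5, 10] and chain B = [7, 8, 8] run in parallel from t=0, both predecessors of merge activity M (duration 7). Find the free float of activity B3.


ES(B3) = sum of predecessors on chain B = 15
EF(B3) = ES + duration = 15 + 8 = 23
Successor of B3 is M. ES(M) = max(sum(A), sum(B)) = max(19, 23) = 23
Free float = ES(successor) - EF(current) = 23 - 23 = 0

0


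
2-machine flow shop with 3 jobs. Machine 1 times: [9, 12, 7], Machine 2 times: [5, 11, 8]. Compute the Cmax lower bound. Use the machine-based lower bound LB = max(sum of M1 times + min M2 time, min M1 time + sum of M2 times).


LB1 = sum(M1 times) + min(M2 times) = 28 + 5 = 33
LB2 = min(M1 times) + sum(M2 times) = 7 + 24 = 31
Lower bound = max(LB1, LB2) = max(33, 31) = 33

33


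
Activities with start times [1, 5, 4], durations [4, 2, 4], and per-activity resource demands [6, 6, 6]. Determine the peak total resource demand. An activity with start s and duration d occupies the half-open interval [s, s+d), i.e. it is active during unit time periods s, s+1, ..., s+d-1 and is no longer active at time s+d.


Each activity i is active on [start_i, start_i + duration_i).
Compute total resource usage per time slot:
  t=0: active resources = [], total = 0
  t=1: active resources = [6], total = 6
  t=2: active resources = [6], total = 6
  t=3: active resources = [6], total = 6
  t=4: active resources = [6, 6], total = 12
  t=5: active resources = [6, 6], total = 12
  t=6: active resources = [6, 6], total = 12
  t=7: active resources = [6], total = 6
Peak resource demand = 12

12


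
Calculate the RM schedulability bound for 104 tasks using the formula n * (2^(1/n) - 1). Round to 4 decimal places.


Compute 2^(1/104) = 1.0066871365
Subtract 1: 1.0066871365 - 1 = 0.0066871365
Multiply by n: 104 * 0.0066871365 = 0.6954621960
Round to 4 dp: 0.6955

0.6955


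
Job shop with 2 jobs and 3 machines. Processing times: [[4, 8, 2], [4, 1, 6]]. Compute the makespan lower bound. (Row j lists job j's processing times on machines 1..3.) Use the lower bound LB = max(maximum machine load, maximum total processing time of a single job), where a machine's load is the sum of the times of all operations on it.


Machine loads:
  Machine 1: 4 + 4 = 8
  Machine 2: 8 + 1 = 9
  Machine 3: 2 + 6 = 8
Max machine load = 9
Job totals:
  Job 1: 14
  Job 2: 11
Max job total = 14
Lower bound = max(9, 14) = 14

14


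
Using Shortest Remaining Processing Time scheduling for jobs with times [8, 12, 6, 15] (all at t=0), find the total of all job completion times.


Since all jobs arrive at t=0, SRPT equals SPT ordering.
SPT order: [6, 8, 12, 15]
Completion times:
  Job 1: p=6, C=6
  Job 2: p=8, C=14
  Job 3: p=12, C=26
  Job 4: p=15, C=41
Total completion time = 6 + 14 + 26 + 41 = 87

87


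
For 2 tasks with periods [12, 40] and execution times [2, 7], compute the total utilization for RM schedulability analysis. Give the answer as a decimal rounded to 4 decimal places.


Compute individual utilizations (exact fractions):
  Task 1: C/T = 2/12 = 1/6 (approx. 0.1667)
  Task 2: C/T = 7/40 (approx. 0.175)
Total utilization U = 1/6 + 7/40 = 41/120
Rounded to 4 decimal places: U = 0.3417
RM (Liu & Layland) bound for 2 tasks = 0.828427; compare with U = 41/120 (approx. 0.341667)
U <= bound, so schedulable by RM sufficient condition.

0.3417


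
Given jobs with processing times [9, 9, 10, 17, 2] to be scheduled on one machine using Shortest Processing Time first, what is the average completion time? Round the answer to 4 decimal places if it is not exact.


Sort jobs by processing time (SPT order): [2, 9, 9, 10, 17]
Compute completion times sequentially:
  Job 1: processing = 2, completes at 2
  Job 2: processing = 9, completes at 11
  Job 3: processing = 9, completes at 20
  Job 4: processing = 10, completes at 30
  Job 5: processing = 17, completes at 47
Sum of completion times = 110
Average completion time = 110/5 = 22.0

22.0


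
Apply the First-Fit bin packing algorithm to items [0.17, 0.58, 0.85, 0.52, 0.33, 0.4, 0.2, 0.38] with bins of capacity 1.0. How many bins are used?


Place items sequentially using First-Fit:
  Item 0.17 -> new Bin 1
  Item 0.58 -> Bin 1 (now 0.75)
  Item 0.85 -> new Bin 2
  Item 0.52 -> new Bin 3
  Item 0.33 -> Bin 3 (now 0.85)
  Item 0.4 -> new Bin 4
  Item 0.2 -> Bin 1 (now 0.95)
  Item 0.38 -> Bin 4 (now 0.78)
Total bins used = 4

4


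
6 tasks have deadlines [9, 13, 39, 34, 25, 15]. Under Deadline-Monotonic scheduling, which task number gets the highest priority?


Sort tasks by relative deadline (ascending):
  Task 1: deadline = 9
  Task 2: deadline = 13
  Task 6: deadline = 15
  Task 5: deadline = 25
  Task 4: deadline = 34
  Task 3: deadline = 39
Priority order (highest first): [1, 2, 6, 5, 4, 3]
Highest priority task = 1

1


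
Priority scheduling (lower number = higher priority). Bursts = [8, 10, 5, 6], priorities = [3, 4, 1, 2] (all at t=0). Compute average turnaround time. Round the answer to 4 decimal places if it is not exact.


Sort by priority (ascending = highest first):
Order: [(1, 5), (2, 6), (3, 8), (4, 10)]
Completion times:
  Priority 1, burst=5, C=5
  Priority 2, burst=6, C=11
  Priority 3, burst=8, C=19
  Priority 4, burst=10, C=29
Average turnaround = 64/4 = 16.0

16.0


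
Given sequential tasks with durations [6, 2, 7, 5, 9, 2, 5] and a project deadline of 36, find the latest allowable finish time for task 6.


LF(activity 6) = deadline - sum of successor durations
Successors: activities 7 through 7 with durations [5]
Sum of successor durations = 5
LF = 36 - 5 = 31

31


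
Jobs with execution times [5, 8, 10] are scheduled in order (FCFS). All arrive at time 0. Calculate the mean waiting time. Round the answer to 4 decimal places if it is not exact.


FCFS order (as given): [5, 8, 10]
Waiting times:
  Job 1: wait = 0
  Job 2: wait = 5
  Job 3: wait = 13
Sum of waiting times = 18
Average waiting time = 18/3 = 6.0

6.0


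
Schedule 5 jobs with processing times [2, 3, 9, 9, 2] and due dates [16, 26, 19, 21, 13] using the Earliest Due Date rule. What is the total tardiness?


Sort by due date (EDD order): [(2, 13), (2, 16), (9, 19), (9, 21), (3, 26)]
Compute completion times and tardiness:
  Job 1: p=2, d=13, C=2, tardiness=max(0,2-13)=0
  Job 2: p=2, d=16, C=4, tardiness=max(0,4-16)=0
  Job 3: p=9, d=19, C=13, tardiness=max(0,13-19)=0
  Job 4: p=9, d=21, C=22, tardiness=max(0,22-21)=1
  Job 5: p=3, d=26, C=25, tardiness=max(0,25-26)=0
Total tardiness = 1

1


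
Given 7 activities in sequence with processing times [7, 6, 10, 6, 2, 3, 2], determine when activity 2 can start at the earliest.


Activity 2 starts after activities 1 through 1 complete.
Predecessor durations: [7]
ES = 7 = 7

7


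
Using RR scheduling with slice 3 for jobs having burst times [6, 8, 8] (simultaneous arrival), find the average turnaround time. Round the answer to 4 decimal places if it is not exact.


Time quantum = 3
Execution trace:
  J1 runs 3 units, time = 3
  J2 runs 3 units, time = 6
  J3 runs 3 units, time = 9
  J1 runs 3 units, time = 12
  J2 runs 3 units, time = 15
  J3 runs 3 units, time = 18
  J2 runs 2 units, time = 20
  J3 runs 2 units, time = 22
Finish times: [12, 20, 22]
Average turnaround = 54/3 = 18.0

18.0


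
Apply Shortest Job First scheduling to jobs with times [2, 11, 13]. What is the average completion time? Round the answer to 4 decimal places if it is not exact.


SJF order (ascending): [2, 11, 13]
Completion times:
  Job 1: burst=2, C=2
  Job 2: burst=11, C=13
  Job 3: burst=13, C=26
Average completion = 41/3 = 13.6667

13.6667


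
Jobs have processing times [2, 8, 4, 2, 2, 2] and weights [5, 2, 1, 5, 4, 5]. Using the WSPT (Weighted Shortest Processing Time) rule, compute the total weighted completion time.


Compute p/w ratios and sort ascending (WSPT): [(2, 5), (2, 5), (2, 5), (2, 4), (8, 2), (4, 1)]
Compute weighted completion times:
  Job (p=2,w=5): C=2, w*C=5*2=10
  Job (p=2,w=5): C=4, w*C=5*4=20
  Job (p=2,w=5): C=6, w*C=5*6=30
  Job (p=2,w=4): C=8, w*C=4*8=32
  Job (p=8,w=2): C=16, w*C=2*16=32
  Job (p=4,w=1): C=20, w*C=1*20=20
Total weighted completion time = 144

144


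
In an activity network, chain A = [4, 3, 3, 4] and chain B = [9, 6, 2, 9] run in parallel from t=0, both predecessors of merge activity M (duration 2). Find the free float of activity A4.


ES(A4) = sum of predecessors on chain A = 10
EF(A4) = ES + duration = 10 + 4 = 14
Successor of A4 is M. ES(M) = max(sum(A), sum(B)) = max(14, 26) = 26
Free float = ES(successor) - EF(current) = 26 - 14 = 12

12


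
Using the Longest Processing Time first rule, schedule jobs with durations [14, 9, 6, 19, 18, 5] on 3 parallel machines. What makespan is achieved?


Sort jobs in decreasing order (LPT): [19, 18, 14, 9, 6, 5]
Assign each job to the least loaded machine:
  Machine 1: jobs [19, 5], load = 24
  Machine 2: jobs [18, 6], load = 24
  Machine 3: jobs [14, 9], load = 23
Makespan = max load = 24

24


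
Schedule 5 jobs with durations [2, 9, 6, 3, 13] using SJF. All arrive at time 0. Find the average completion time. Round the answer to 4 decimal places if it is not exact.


SJF order (ascending): [2, 3, 6, 9, 13]
Completion times:
  Job 1: burst=2, C=2
  Job 2: burst=3, C=5
  Job 3: burst=6, C=11
  Job 4: burst=9, C=20
  Job 5: burst=13, C=33
Average completion = 71/5 = 14.2

14.2


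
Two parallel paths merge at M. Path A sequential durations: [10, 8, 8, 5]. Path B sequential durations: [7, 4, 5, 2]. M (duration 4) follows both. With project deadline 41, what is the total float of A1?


Forward pass: ES(A1) = sum of predecessors on chain A = 0
EF = ES + duration = 0 + 10 = 10
Backward pass: LF(M) = deadline = 41; LS(M) = 41 - 4 = 37
LF(A1) = LS(M) - sum(successors on chain A) = 37 - 21 = 16
LS = LF - duration = 16 - 10 = 6
Total float = LS - ES = 6 - 0 = 6

6


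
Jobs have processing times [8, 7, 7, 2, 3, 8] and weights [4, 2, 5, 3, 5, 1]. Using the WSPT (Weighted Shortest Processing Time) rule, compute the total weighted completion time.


Compute p/w ratios and sort ascending (WSPT): [(3, 5), (2, 3), (7, 5), (8, 4), (7, 2), (8, 1)]
Compute weighted completion times:
  Job (p=3,w=5): C=3, w*C=5*3=15
  Job (p=2,w=3): C=5, w*C=3*5=15
  Job (p=7,w=5): C=12, w*C=5*12=60
  Job (p=8,w=4): C=20, w*C=4*20=80
  Job (p=7,w=2): C=27, w*C=2*27=54
  Job (p=8,w=1): C=35, w*C=1*35=35
Total weighted completion time = 259

259


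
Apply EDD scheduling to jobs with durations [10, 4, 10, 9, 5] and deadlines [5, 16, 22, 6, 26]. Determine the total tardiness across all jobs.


Sort by due date (EDD order): [(10, 5), (9, 6), (4, 16), (10, 22), (5, 26)]
Compute completion times and tardiness:
  Job 1: p=10, d=5, C=10, tardiness=max(0,10-5)=5
  Job 2: p=9, d=6, C=19, tardiness=max(0,19-6)=13
  Job 3: p=4, d=16, C=23, tardiness=max(0,23-16)=7
  Job 4: p=10, d=22, C=33, tardiness=max(0,33-22)=11
  Job 5: p=5, d=26, C=38, tardiness=max(0,38-26)=12
Total tardiness = 48

48


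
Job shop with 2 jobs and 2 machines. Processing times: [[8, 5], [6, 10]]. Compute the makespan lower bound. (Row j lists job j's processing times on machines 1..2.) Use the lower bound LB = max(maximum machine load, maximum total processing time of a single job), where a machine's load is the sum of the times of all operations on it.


Machine loads:
  Machine 1: 8 + 6 = 14
  Machine 2: 5 + 10 = 15
Max machine load = 15
Job totals:
  Job 1: 13
  Job 2: 16
Max job total = 16
Lower bound = max(15, 16) = 16

16


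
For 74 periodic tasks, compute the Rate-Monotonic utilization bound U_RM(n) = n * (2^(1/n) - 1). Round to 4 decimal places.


Compute 2^(1/74) = 1.0094108601
Subtract 1: 1.0094108601 - 1 = 0.0094108601
Multiply by n: 74 * 0.0094108601 = 0.6964036474
Round to 4 dp: 0.6964

0.6964


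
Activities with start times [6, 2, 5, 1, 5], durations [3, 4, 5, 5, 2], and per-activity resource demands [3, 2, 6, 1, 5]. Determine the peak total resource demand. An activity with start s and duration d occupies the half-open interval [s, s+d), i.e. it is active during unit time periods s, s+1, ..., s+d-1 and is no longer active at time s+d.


Each activity i is active on [start_i, start_i + duration_i).
Compute total resource usage per time slot:
  t=0: active resources = [], total = 0
  t=1: active resources = [1], total = 1
  t=2: active resources = [2, 1], total = 3
  t=3: active resources = [2, 1], total = 3
  t=4: active resources = [2, 1], total = 3
  t=5: active resources = [2, 6, 1, 5], total = 14
  t=6: active resources = [3, 6, 5], total = 14
  t=7: active resources = [3, 6], total = 9
  t=8: active resources = [3, 6], total = 9
  t=9: active resources = [6], total = 6
Peak resource demand = 14

14


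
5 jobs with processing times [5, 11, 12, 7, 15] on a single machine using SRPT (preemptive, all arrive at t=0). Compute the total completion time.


Since all jobs arrive at t=0, SRPT equals SPT ordering.
SPT order: [5, 7, 11, 12, 15]
Completion times:
  Job 1: p=5, C=5
  Job 2: p=7, C=12
  Job 3: p=11, C=23
  Job 4: p=12, C=35
  Job 5: p=15, C=50
Total completion time = 5 + 12 + 23 + 35 + 50 = 125

125


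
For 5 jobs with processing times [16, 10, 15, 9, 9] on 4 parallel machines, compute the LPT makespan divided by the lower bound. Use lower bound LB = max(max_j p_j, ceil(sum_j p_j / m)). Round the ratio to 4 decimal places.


LPT order: [16, 15, 10, 9, 9]
Machine loads after assignment: [16, 15, 10, 18]
LPT makespan = 18
Lower bound = max(max_job, ceil(total/4)) = max(16, 15) = 16
Ratio = 18 / 16 = 1.125

1.125


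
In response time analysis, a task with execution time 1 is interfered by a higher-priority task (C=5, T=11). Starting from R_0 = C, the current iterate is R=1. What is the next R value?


R_next = C + ceil(R_prev / T_hp) * C_hp
ceil(1 / 11) = ceil(0.0909) = 1
Interference = 1 * 5 = 5
R_next = 1 + 5 = 6

6


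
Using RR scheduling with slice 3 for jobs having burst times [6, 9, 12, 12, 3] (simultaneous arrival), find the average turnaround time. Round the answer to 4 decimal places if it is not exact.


Time quantum = 3
Execution trace:
  J1 runs 3 units, time = 3
  J2 runs 3 units, time = 6
  J3 runs 3 units, time = 9
  J4 runs 3 units, time = 12
  J5 runs 3 units, time = 15
  J1 runs 3 units, time = 18
  J2 runs 3 units, time = 21
  J3 runs 3 units, time = 24
  J4 runs 3 units, time = 27
  J2 runs 3 units, time = 30
  J3 runs 3 units, time = 33
  J4 runs 3 units, time = 36
  J3 runs 3 units, time = 39
  J4 runs 3 units, time = 42
Finish times: [18, 30, 39, 42, 15]
Average turnaround = 144/5 = 28.8

28.8
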